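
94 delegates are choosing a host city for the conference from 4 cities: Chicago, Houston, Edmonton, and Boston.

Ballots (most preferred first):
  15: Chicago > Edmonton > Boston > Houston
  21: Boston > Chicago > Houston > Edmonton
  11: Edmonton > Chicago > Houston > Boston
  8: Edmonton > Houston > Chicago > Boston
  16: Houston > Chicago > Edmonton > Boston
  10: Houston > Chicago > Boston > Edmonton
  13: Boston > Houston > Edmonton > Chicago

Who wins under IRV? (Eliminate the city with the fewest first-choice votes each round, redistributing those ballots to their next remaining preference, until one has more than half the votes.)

Edmonton

Round 1: Chicago 15, Houston 26, Edmonton 19, Boston 34. Chicago eliminated.
Round 2: Houston 26, Edmonton 34, Boston 34. Houston eliminated.
Round 3: Edmonton 50, Boston 44. Edmonton has a majority (≥48).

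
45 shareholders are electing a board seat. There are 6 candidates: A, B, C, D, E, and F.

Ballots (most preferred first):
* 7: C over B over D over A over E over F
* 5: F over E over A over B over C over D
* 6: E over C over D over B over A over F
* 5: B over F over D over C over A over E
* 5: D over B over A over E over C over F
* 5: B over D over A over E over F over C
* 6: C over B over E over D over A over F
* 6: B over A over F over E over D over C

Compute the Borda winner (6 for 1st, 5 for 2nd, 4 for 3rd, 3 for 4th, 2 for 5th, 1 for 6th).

B

A: 7×3 + 5×4 + 6×2 + 5×2 + 5×4 + 5×4 + 6×2 + 6×5 = 145
B: 7×5 + 5×3 + 6×3 + 5×6 + 5×5 + 5×6 + 6×5 + 6×6 = 219
C: 7×6 + 5×2 + 6×5 + 5×3 + 5×2 + 5×1 + 6×6 + 6×1 = 154
D: 7×4 + 5×1 + 6×4 + 5×4 + 5×6 + 5×5 + 6×3 + 6×2 = 162
E: 7×2 + 5×5 + 6×6 + 5×1 + 5×3 + 5×3 + 6×4 + 6×3 = 152
F: 7×1 + 5×6 + 6×1 + 5×5 + 5×1 + 5×2 + 6×1 + 6×4 = 113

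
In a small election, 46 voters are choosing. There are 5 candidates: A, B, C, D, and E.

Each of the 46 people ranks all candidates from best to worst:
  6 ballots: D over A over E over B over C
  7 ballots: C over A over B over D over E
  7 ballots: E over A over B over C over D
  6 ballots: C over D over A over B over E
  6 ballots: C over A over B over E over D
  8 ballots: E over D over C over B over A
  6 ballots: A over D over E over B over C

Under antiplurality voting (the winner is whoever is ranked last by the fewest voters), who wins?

B

Last-place votes: A 8, B 0, C 12, D 13, E 13.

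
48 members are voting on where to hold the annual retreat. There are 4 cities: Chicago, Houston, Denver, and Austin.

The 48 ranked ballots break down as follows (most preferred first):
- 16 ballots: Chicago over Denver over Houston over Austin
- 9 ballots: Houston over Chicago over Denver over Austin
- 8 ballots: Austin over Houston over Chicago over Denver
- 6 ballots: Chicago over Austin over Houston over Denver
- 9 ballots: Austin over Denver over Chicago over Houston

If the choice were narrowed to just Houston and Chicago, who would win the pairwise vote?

Chicago

Houston is ranked above Chicago on 17 ballots; Chicago above Houston on 31.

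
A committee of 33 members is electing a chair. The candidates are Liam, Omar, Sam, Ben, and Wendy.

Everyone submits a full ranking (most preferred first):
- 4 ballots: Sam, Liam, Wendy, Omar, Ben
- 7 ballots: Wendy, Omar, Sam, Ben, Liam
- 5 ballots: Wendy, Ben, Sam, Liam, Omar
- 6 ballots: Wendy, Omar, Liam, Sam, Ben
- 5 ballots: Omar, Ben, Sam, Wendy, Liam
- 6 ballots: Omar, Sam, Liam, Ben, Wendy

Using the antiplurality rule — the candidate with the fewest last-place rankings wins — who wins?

Last-place votes: Liam 12, Omar 5, Sam 0, Ben 10, Wendy 6.

Sam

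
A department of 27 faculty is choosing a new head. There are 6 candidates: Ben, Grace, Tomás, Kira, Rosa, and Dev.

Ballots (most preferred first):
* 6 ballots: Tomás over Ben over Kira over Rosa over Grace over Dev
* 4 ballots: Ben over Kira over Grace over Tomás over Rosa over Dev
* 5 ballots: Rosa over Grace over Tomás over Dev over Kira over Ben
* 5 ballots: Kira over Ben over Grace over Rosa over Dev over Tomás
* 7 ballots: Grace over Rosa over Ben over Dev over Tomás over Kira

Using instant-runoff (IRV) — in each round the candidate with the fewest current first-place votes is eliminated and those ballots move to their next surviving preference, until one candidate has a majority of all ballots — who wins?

Kira

Round 1: Ben 4, Grace 7, Tomás 6, Kira 5, Rosa 5, Dev 0. Dev eliminated.
Round 2: Ben 4, Grace 7, Tomás 6, Kira 5, Rosa 5. Ben eliminated.
Round 3: Grace 7, Tomás 6, Kira 9, Rosa 5. Rosa eliminated.
Round 4: Grace 12, Tomás 6, Kira 9. Tomás eliminated.
Round 5: Grace 12, Kira 15. Kira has a majority (≥14).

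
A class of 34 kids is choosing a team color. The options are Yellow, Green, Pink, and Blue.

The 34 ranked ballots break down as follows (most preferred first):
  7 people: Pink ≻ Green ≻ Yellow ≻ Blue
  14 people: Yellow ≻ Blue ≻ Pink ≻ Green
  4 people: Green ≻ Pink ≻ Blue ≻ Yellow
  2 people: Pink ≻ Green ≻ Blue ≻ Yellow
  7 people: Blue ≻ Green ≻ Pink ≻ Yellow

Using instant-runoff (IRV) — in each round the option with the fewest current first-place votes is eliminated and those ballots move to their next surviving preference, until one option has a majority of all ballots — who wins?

Pink

Round 1: Yellow 14, Green 4, Pink 9, Blue 7. Green eliminated.
Round 2: Yellow 14, Pink 13, Blue 7. Blue eliminated.
Round 3: Yellow 14, Pink 20. Pink has a majority (≥18).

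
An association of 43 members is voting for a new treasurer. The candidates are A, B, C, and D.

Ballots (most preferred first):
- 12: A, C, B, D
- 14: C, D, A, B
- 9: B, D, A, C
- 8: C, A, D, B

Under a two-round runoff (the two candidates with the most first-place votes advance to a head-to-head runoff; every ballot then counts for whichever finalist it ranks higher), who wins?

Round 1 first-place votes: A 12, B 9, C 22, D 0. C and A advance.
Runoff: C is ranked above A on 22 ballots, A above C on 21.

C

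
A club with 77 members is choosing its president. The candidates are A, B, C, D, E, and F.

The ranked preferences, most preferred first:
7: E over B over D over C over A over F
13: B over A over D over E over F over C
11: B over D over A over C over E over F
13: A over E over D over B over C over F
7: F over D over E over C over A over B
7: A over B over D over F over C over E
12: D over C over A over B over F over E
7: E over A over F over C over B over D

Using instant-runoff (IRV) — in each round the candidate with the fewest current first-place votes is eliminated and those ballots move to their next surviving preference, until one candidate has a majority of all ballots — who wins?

Round 1: A 20, B 24, C 0, D 12, E 14, F 7. C eliminated.
Round 2: A 20, B 24, D 12, E 14, F 7. F eliminated.
Round 3: A 20, B 24, D 19, E 14. E eliminated.
Round 4: A 27, B 31, D 19. D eliminated.
Round 5: A 46, B 31. A has a majority (≥39).

A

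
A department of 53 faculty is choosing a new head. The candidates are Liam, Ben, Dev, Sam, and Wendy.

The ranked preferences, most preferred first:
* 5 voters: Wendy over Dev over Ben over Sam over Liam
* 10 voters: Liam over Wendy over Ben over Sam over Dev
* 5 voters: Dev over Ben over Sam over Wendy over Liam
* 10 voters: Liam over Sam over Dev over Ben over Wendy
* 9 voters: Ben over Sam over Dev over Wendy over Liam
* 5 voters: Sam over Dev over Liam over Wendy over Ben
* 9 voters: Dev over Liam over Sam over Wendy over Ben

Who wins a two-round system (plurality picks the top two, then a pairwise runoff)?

Round 1 first-place votes: Liam 20, Ben 9, Dev 14, Sam 5, Wendy 5. Liam and Dev advance.
Runoff: Liam is ranked above Dev on 20 ballots, Dev above Liam on 33.

Dev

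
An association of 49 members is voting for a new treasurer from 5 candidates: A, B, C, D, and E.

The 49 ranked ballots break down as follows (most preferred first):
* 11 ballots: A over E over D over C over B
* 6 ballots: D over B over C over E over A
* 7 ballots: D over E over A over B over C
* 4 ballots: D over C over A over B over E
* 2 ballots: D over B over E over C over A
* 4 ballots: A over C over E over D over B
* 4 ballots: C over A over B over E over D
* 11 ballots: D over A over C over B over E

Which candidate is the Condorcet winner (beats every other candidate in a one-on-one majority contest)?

D

D vs A: 30–19
D vs B: 45–4
D vs C: 41–8
D vs E: 30–19
D beats every other candidate.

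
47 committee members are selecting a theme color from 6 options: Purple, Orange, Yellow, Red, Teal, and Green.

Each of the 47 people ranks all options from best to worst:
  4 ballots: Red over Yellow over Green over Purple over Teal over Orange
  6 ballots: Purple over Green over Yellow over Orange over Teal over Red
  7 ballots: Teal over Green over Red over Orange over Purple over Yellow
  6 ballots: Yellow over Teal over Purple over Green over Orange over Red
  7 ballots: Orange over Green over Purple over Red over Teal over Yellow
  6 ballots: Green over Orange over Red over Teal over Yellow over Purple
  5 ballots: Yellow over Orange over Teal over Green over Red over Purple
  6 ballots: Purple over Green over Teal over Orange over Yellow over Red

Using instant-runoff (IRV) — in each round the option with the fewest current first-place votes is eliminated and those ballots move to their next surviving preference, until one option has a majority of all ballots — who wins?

Orange

Round 1: Purple 12, Orange 7, Yellow 11, Red 4, Teal 7, Green 6. Red eliminated.
Round 2: Purple 12, Orange 7, Yellow 15, Teal 7, Green 6. Green eliminated.
Round 3: Purple 12, Orange 13, Yellow 15, Teal 7. Teal eliminated.
Round 4: Purple 12, Orange 20, Yellow 15. Purple eliminated.
Round 5: Orange 26, Yellow 21. Orange has a majority (≥24).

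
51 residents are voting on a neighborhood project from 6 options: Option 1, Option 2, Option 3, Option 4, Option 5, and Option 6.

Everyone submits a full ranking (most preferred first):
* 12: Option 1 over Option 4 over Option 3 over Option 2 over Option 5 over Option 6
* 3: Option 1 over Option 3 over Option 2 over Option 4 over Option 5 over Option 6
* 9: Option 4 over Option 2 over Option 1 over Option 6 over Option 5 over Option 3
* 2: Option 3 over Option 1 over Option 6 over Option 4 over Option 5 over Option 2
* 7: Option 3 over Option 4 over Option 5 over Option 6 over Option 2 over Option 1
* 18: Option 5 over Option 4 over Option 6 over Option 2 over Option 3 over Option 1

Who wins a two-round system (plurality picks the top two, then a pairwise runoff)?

Option 1

Round 1 first-place votes: Option 1 15, Option 2 0, Option 3 9, Option 4 9, Option 5 18, Option 6 0. Option 5 and Option 1 advance.
Runoff: Option 5 is ranked above Option 1 on 25 ballots, Option 1 above Option 5 on 26.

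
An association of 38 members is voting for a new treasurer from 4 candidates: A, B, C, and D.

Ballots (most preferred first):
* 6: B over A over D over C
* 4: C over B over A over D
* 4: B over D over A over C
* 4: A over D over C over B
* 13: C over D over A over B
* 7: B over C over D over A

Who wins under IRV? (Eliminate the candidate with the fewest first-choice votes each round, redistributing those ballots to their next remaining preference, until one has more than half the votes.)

C

Round 1: A 4, B 17, C 17, D 0. D eliminated.
Round 2: A 4, B 17, C 17. A eliminated.
Round 3: B 17, C 21. C has a majority (≥20).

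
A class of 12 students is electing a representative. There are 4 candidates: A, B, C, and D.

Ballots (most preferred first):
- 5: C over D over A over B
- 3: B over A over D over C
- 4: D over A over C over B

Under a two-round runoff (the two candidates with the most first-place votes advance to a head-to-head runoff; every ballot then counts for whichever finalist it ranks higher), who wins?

Round 1 first-place votes: A 0, B 3, C 5, D 4. C and D advance.
Runoff: C is ranked above D on 5 ballots, D above C on 7.

D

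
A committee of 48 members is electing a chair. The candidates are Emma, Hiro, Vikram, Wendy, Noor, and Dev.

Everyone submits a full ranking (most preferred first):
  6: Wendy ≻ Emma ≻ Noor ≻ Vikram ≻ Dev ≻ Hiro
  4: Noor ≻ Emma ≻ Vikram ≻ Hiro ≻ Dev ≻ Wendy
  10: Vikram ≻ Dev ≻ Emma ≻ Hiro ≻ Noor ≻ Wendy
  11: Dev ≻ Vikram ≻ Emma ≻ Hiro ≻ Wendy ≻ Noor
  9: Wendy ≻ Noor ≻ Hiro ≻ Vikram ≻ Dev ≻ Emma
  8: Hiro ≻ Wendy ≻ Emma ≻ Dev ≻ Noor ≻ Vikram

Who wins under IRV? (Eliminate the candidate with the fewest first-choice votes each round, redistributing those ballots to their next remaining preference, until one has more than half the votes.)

Round 1: Emma 0, Hiro 8, Vikram 10, Wendy 15, Noor 4, Dev 11. Emma eliminated.
Round 2: Hiro 8, Vikram 10, Wendy 15, Noor 4, Dev 11. Noor eliminated.
Round 3: Hiro 8, Vikram 14, Wendy 15, Dev 11. Hiro eliminated.
Round 4: Vikram 14, Wendy 23, Dev 11. Dev eliminated.
Round 5: Vikram 25, Wendy 23. Vikram has a majority (≥25).

Vikram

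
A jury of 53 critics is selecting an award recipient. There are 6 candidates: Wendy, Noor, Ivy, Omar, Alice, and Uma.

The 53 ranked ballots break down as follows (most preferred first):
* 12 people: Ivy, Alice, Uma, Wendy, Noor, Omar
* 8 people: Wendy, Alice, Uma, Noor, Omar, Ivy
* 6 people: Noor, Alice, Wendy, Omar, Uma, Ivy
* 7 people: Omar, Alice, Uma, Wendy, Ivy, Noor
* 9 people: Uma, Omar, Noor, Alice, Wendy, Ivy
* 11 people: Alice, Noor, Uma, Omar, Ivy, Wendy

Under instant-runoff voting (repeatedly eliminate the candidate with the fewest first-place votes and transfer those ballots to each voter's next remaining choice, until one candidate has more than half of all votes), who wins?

Alice

Round 1: Wendy 8, Noor 6, Ivy 12, Omar 7, Alice 11, Uma 9. Noor eliminated.
Round 2: Wendy 8, Ivy 12, Omar 7, Alice 17, Uma 9. Omar eliminated.
Round 3: Wendy 8, Ivy 12, Alice 24, Uma 9. Wendy eliminated.
Round 4: Ivy 12, Alice 32, Uma 9. Alice has a majority (≥27).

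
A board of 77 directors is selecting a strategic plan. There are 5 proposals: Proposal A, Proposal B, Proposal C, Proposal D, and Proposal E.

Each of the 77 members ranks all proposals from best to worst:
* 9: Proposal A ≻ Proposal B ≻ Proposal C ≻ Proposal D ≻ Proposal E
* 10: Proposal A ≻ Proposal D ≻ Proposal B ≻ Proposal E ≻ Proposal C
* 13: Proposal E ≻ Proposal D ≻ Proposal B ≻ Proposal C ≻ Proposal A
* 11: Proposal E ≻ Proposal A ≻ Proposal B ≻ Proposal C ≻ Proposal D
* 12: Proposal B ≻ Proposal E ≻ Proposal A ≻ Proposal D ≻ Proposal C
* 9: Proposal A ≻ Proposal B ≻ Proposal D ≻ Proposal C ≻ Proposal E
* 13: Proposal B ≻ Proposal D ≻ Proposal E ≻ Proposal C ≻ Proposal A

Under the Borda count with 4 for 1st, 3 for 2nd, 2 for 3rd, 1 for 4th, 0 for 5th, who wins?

Proposal A: 9×4 + 10×4 + 13×0 + 11×3 + 12×2 + 9×4 + 13×0 = 169
Proposal B: 9×3 + 10×2 + 13×2 + 11×2 + 12×4 + 9×3 + 13×4 = 222
Proposal C: 9×2 + 10×0 + 13×1 + 11×1 + 12×0 + 9×1 + 13×1 = 64
Proposal D: 9×1 + 10×3 + 13×3 + 11×0 + 12×1 + 9×2 + 13×3 = 147
Proposal E: 9×0 + 10×1 + 13×4 + 11×4 + 12×3 + 9×0 + 13×2 = 168

Proposal B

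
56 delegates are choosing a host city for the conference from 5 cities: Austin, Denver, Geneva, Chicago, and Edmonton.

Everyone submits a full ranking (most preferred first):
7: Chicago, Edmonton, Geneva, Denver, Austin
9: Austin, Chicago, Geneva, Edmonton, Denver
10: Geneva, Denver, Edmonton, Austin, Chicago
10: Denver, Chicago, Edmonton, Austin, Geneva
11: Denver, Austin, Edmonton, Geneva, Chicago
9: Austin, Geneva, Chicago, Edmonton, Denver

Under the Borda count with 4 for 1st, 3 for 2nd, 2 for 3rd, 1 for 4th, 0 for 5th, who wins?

Austin: 7×0 + 9×4 + 10×1 + 10×1 + 11×3 + 9×4 = 125
Denver: 7×1 + 9×0 + 10×3 + 10×4 + 11×4 + 9×0 = 121
Geneva: 7×2 + 9×2 + 10×4 + 10×0 + 11×1 + 9×3 = 110
Chicago: 7×4 + 9×3 + 10×0 + 10×3 + 11×0 + 9×2 = 103
Edmonton: 7×3 + 9×1 + 10×2 + 10×2 + 11×2 + 9×1 = 101

Austin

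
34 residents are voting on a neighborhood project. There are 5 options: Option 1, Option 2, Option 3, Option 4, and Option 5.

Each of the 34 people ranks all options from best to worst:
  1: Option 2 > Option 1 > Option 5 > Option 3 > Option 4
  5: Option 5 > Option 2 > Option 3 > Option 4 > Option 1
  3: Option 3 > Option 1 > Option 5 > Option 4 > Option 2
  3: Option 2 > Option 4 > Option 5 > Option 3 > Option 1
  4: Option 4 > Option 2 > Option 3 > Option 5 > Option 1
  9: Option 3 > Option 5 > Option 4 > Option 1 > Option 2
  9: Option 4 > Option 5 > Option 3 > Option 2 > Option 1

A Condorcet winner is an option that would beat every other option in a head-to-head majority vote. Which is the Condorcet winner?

Option 5

Option 5 vs Option 1: 30–4
Option 5 vs Option 2: 26–8
Option 5 vs Option 3: 18–16
Option 5 vs Option 4: 18–16
Option 5 beats every other option.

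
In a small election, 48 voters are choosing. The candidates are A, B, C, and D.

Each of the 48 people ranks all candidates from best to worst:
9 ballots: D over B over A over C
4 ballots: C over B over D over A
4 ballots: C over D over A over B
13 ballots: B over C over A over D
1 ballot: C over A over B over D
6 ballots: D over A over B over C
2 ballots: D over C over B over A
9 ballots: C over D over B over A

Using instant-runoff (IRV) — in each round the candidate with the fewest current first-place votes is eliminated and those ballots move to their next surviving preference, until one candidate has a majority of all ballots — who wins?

Round 1: A 0, B 13, C 18, D 17. A eliminated.
Round 2: B 13, C 18, D 17. B eliminated.
Round 3: C 31, D 17. C has a majority (≥25).

C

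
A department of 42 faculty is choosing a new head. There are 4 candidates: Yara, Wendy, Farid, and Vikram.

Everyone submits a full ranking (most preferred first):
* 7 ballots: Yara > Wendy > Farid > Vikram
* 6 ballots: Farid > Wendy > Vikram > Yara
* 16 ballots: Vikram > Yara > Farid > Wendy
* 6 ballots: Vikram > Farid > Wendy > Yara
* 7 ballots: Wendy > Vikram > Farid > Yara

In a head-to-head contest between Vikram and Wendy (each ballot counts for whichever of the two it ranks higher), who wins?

Vikram is ranked above Wendy on 22 ballots; Wendy above Vikram on 20.

Vikram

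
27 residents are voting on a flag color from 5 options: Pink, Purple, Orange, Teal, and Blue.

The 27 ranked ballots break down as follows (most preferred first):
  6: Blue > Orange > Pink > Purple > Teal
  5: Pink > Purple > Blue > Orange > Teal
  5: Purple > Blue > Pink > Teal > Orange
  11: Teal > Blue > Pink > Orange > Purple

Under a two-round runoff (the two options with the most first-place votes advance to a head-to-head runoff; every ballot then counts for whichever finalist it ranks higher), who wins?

Blue

Round 1 first-place votes: Pink 5, Purple 5, Orange 0, Teal 11, Blue 6. Teal and Blue advance.
Runoff: Teal is ranked above Blue on 11 ballots, Blue above Teal on 16.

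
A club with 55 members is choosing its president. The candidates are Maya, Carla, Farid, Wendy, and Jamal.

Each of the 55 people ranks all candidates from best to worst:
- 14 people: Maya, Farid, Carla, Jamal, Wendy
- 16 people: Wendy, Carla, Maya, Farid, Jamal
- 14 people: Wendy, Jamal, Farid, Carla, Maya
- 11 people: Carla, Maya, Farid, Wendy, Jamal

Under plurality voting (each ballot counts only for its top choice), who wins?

First-place votes: Maya 14, Carla 11, Farid 0, Wendy 30, Jamal 0.

Wendy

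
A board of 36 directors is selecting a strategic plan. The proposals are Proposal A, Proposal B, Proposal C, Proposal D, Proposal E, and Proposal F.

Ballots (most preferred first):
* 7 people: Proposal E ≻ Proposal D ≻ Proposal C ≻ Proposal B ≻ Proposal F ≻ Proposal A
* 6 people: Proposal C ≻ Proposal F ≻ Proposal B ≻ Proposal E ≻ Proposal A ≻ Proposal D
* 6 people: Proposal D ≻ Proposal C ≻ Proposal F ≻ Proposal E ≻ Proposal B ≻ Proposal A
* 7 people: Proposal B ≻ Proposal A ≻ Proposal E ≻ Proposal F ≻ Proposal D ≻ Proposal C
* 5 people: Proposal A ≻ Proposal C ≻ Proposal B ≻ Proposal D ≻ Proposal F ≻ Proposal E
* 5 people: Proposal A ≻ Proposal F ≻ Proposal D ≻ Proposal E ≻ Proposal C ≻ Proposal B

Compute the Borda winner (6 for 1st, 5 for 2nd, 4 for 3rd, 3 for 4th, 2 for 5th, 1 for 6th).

Proposal C

Proposal A: 7×1 + 6×2 + 6×1 + 7×5 + 5×6 + 5×6 = 120
Proposal B: 7×3 + 6×4 + 6×2 + 7×6 + 5×4 + 5×1 = 124
Proposal C: 7×4 + 6×6 + 6×5 + 7×1 + 5×5 + 5×2 = 136
Proposal D: 7×5 + 6×1 + 6×6 + 7×2 + 5×3 + 5×4 = 126
Proposal E: 7×6 + 6×3 + 6×3 + 7×4 + 5×1 + 5×3 = 126
Proposal F: 7×2 + 6×5 + 6×4 + 7×3 + 5×2 + 5×5 = 124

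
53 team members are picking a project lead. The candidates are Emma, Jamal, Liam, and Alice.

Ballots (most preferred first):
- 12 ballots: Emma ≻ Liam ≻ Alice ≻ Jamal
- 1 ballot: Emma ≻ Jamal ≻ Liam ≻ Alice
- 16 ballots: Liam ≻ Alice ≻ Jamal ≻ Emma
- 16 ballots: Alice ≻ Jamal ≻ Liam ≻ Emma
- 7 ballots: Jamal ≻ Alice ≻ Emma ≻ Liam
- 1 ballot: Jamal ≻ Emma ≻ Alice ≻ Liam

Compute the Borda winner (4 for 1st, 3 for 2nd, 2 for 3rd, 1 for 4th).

Alice

Emma: 12×4 + 1×4 + 16×1 + 16×1 + 7×2 + 1×3 = 101
Jamal: 12×1 + 1×3 + 16×2 + 16×3 + 7×4 + 1×4 = 127
Liam: 12×3 + 1×2 + 16×4 + 16×2 + 7×1 + 1×1 = 142
Alice: 12×2 + 1×1 + 16×3 + 16×4 + 7×3 + 1×2 = 160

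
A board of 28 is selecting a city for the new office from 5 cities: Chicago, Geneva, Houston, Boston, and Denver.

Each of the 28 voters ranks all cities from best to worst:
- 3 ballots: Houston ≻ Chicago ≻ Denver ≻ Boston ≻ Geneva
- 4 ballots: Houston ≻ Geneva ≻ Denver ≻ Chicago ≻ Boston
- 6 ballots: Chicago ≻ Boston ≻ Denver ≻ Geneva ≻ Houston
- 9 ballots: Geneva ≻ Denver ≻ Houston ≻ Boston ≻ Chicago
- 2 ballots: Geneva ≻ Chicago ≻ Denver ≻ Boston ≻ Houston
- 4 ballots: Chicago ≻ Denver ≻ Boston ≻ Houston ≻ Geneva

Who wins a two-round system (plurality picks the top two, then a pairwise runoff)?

Round 1 first-place votes: Chicago 10, Geneva 11, Houston 7, Boston 0, Denver 0. Geneva and Chicago advance.
Runoff: Geneva is ranked above Chicago on 15 ballots, Chicago above Geneva on 13.

Geneva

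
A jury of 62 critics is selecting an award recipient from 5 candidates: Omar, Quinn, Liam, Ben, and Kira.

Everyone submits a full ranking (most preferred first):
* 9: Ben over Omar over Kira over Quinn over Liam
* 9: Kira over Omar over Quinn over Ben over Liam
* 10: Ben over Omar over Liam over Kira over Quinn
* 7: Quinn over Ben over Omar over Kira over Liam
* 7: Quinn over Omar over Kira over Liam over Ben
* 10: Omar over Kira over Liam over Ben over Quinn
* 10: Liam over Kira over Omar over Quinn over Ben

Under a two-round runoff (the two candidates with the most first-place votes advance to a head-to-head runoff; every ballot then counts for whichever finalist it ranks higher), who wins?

Quinn

Round 1 first-place votes: Omar 10, Quinn 14, Liam 10, Ben 19, Kira 9. Ben and Quinn advance.
Runoff: Ben is ranked above Quinn on 29 ballots, Quinn above Ben on 33.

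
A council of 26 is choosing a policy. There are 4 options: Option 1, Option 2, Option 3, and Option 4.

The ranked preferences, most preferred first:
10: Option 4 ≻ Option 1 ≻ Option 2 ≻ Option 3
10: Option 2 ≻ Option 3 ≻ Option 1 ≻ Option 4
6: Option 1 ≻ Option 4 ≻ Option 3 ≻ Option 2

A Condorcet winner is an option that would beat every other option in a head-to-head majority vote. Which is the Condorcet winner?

Option 1

Option 1 vs Option 2: 16–10
Option 1 vs Option 3: 16–10
Option 1 vs Option 4: 16–10
Option 1 beats every other option.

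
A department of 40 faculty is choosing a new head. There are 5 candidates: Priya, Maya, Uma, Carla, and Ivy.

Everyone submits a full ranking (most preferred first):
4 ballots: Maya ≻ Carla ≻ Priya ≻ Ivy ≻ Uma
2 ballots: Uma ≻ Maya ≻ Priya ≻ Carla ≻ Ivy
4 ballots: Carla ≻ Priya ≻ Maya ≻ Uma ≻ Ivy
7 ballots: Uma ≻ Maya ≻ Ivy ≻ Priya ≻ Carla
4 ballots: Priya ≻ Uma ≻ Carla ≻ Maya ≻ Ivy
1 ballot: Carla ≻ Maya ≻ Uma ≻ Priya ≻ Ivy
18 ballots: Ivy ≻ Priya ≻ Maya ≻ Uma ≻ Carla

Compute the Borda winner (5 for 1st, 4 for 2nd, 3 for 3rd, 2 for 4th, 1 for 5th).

Priya: 4×3 + 2×3 + 4×4 + 7×2 + 4×5 + 1×2 + 18×4 = 142
Maya: 4×5 + 2×4 + 4×3 + 7×4 + 4×2 + 1×4 + 18×3 = 134
Uma: 4×1 + 2×5 + 4×2 + 7×5 + 4×4 + 1×3 + 18×2 = 112
Carla: 4×4 + 2×2 + 4×5 + 7×1 + 4×3 + 1×5 + 18×1 = 82
Ivy: 4×2 + 2×1 + 4×1 + 7×3 + 4×1 + 1×1 + 18×5 = 130

Priya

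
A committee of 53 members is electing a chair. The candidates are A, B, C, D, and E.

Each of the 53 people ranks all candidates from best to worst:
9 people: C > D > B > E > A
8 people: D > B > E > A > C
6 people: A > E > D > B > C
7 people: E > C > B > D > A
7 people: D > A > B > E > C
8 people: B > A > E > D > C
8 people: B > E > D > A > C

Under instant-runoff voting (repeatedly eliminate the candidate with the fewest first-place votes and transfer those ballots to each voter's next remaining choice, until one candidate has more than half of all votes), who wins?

D

Round 1: A 6, B 16, C 9, D 15, E 7. A eliminated.
Round 2: B 16, C 9, D 15, E 13. C eliminated.
Round 3: B 16, D 24, E 13. E eliminated.
Round 4: B 23, D 30. D has a majority (≥27).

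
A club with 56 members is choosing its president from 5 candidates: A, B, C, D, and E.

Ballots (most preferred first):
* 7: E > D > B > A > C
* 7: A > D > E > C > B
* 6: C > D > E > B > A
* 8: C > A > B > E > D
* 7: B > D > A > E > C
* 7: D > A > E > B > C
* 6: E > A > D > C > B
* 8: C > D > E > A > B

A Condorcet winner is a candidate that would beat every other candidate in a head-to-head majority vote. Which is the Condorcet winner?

D vs A: 35–21
D vs B: 41–15
D vs C: 34–22
D vs E: 35–21
D beats every other candidate.

D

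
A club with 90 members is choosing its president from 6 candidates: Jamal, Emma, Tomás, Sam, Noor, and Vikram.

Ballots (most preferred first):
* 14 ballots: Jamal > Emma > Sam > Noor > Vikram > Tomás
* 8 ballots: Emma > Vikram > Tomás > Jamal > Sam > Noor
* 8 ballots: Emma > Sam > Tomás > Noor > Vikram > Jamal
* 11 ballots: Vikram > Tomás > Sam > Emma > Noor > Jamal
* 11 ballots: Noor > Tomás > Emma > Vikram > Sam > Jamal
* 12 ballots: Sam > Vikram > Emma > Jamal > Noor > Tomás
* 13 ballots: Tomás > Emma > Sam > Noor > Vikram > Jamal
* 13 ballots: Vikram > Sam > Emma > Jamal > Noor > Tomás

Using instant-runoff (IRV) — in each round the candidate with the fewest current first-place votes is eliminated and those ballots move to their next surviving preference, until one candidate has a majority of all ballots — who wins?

Emma

Round 1: Jamal 14, Emma 16, Tomás 13, Sam 12, Noor 11, Vikram 24. Noor eliminated.
Round 2: Jamal 14, Emma 16, Tomás 24, Sam 12, Vikram 24. Sam eliminated.
Round 3: Jamal 14, Emma 16, Tomás 24, Vikram 36. Jamal eliminated.
Round 4: Emma 30, Tomás 24, Vikram 36. Tomás eliminated.
Round 5: Emma 54, Vikram 36. Emma has a majority (≥46).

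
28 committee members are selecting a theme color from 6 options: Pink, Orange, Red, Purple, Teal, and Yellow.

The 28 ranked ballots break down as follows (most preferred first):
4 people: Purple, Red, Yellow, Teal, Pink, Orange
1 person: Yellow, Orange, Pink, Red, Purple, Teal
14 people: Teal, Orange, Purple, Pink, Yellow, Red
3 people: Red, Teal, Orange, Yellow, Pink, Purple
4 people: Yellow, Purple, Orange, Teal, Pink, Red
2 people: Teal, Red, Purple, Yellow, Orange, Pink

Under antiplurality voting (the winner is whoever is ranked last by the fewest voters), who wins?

Yellow

Last-place votes: Pink 2, Orange 4, Red 18, Purple 3, Teal 1, Yellow 0.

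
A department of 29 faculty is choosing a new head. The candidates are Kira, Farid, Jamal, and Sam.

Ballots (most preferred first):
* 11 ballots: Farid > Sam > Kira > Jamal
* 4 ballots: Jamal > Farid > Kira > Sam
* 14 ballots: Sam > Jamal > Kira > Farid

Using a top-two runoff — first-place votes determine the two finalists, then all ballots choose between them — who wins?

Farid

Round 1 first-place votes: Kira 0, Farid 11, Jamal 4, Sam 14. Sam and Farid advance.
Runoff: Sam is ranked above Farid on 14 ballots, Farid above Sam on 15.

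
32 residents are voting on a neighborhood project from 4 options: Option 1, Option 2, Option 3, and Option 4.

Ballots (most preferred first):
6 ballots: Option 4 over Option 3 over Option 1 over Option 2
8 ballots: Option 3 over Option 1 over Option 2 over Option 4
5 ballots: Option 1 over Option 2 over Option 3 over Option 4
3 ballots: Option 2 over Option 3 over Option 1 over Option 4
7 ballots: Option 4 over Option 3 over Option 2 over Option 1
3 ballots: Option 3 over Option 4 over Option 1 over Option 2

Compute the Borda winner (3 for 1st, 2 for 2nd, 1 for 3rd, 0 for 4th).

Option 1: 6×1 + 8×2 + 5×3 + 3×1 + 7×0 + 3×1 = 43
Option 2: 6×0 + 8×1 + 5×2 + 3×3 + 7×1 + 3×0 = 34
Option 3: 6×2 + 8×3 + 5×1 + 3×2 + 7×2 + 3×3 = 70
Option 4: 6×3 + 8×0 + 5×0 + 3×0 + 7×3 + 3×2 = 45

Option 3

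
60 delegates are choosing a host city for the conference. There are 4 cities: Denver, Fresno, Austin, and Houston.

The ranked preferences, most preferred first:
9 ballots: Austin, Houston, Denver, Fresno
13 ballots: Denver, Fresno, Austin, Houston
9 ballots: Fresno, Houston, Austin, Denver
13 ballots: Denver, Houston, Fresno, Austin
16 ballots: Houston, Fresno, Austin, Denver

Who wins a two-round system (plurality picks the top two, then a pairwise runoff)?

Houston

Round 1 first-place votes: Denver 26, Fresno 9, Austin 9, Houston 16. Denver and Houston advance.
Runoff: Denver is ranked above Houston on 26 ballots, Houston above Denver on 34.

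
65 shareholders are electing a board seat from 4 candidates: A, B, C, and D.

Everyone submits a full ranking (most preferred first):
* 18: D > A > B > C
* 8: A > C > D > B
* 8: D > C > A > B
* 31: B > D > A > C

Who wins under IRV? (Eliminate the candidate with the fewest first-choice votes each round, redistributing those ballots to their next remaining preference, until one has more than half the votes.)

Round 1: A 8, B 31, C 0, D 26. C eliminated.
Round 2: A 8, B 31, D 26. A eliminated.
Round 3: B 31, D 34. D has a majority (≥33).

D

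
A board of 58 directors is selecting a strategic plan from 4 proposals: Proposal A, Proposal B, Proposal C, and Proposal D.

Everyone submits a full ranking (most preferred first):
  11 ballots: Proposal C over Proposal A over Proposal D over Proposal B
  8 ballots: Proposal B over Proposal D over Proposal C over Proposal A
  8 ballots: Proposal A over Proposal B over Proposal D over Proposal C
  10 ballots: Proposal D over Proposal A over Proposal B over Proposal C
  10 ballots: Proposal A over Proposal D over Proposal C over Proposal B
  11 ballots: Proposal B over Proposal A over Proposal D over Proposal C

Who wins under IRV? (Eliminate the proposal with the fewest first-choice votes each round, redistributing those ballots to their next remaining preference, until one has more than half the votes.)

Proposal A

Round 1: Proposal A 18, Proposal B 19, Proposal C 11, Proposal D 10. Proposal D eliminated.
Round 2: Proposal A 28, Proposal B 19, Proposal C 11. Proposal C eliminated.
Round 3: Proposal A 39, Proposal B 19. Proposal A has a majority (≥30).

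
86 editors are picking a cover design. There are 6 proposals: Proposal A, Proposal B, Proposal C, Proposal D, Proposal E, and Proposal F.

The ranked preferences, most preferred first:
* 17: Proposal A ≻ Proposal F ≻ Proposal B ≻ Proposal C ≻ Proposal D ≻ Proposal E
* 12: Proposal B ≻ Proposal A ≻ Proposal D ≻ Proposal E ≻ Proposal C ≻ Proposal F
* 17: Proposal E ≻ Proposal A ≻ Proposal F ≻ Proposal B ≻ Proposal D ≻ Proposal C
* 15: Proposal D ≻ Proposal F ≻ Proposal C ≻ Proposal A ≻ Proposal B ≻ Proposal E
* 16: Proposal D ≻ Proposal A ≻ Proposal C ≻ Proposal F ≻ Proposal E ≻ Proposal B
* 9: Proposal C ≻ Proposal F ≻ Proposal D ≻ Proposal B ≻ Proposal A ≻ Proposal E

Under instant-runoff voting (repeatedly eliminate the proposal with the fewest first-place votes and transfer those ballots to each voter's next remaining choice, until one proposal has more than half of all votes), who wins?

Round 1: Proposal A 17, Proposal B 12, Proposal C 9, Proposal D 31, Proposal E 17, Proposal F 0. Proposal F eliminated.
Round 2: Proposal A 17, Proposal B 12, Proposal C 9, Proposal D 31, Proposal E 17. Proposal C eliminated.
Round 3: Proposal A 17, Proposal B 12, Proposal D 40, Proposal E 17. Proposal B eliminated.
Round 4: Proposal A 29, Proposal D 40, Proposal E 17. Proposal E eliminated.
Round 5: Proposal A 46, Proposal D 40. Proposal A has a majority (≥44).

Proposal A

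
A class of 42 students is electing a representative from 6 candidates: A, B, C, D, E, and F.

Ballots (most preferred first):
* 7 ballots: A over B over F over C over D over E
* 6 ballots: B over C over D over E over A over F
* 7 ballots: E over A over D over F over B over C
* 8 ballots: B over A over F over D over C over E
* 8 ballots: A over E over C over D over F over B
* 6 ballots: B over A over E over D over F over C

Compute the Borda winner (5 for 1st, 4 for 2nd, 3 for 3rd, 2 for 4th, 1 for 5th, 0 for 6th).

A: 7×5 + 6×1 + 7×4 + 8×4 + 8×5 + 6×4 = 165
B: 7×4 + 6×5 + 7×1 + 8×5 + 8×0 + 6×5 = 135
C: 7×2 + 6×4 + 7×0 + 8×1 + 8×3 + 6×0 = 70
D: 7×1 + 6×3 + 7×3 + 8×2 + 8×2 + 6×2 = 90
E: 7×0 + 6×2 + 7×5 + 8×0 + 8×4 + 6×3 = 97
F: 7×3 + 6×0 + 7×2 + 8×3 + 8×1 + 6×1 = 73

A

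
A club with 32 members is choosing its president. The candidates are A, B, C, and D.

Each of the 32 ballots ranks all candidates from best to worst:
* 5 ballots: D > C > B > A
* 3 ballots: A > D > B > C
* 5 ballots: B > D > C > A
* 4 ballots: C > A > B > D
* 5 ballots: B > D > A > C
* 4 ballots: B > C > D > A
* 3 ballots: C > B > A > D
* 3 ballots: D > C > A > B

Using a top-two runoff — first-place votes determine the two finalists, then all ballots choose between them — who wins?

Round 1 first-place votes: A 3, B 14, C 7, D 8. B and D advance.
Runoff: B is ranked above D on 21 ballots, D above B on 11.

B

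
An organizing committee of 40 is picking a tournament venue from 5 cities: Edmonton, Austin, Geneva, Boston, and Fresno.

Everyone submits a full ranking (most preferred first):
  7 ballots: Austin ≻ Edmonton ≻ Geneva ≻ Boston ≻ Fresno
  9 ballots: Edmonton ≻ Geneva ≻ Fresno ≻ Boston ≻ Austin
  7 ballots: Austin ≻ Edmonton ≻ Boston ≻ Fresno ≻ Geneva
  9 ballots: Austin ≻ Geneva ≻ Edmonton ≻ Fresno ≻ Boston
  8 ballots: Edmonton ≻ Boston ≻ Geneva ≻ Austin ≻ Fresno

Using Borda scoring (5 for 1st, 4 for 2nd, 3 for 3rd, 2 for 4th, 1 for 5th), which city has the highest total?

Edmonton: 7×4 + 9×5 + 7×4 + 9×3 + 8×5 = 168
Austin: 7×5 + 9×1 + 7×5 + 9×5 + 8×2 = 140
Geneva: 7×3 + 9×4 + 7×1 + 9×4 + 8×3 = 124
Boston: 7×2 + 9×2 + 7×3 + 9×1 + 8×4 = 94
Fresno: 7×1 + 9×3 + 7×2 + 9×2 + 8×1 = 74

Edmonton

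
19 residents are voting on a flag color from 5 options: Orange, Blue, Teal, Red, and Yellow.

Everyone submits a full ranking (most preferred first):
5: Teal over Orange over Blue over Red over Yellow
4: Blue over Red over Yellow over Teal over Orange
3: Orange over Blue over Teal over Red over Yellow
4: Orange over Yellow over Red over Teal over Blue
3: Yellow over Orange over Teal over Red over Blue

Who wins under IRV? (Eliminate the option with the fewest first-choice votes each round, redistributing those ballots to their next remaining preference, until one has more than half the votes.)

Round 1: Orange 7, Blue 4, Teal 5, Red 0, Yellow 3. Red eliminated.
Round 2: Orange 7, Blue 4, Teal 5, Yellow 3. Yellow eliminated.
Round 3: Orange 10, Blue 4, Teal 5. Orange has a majority (≥10).

Orange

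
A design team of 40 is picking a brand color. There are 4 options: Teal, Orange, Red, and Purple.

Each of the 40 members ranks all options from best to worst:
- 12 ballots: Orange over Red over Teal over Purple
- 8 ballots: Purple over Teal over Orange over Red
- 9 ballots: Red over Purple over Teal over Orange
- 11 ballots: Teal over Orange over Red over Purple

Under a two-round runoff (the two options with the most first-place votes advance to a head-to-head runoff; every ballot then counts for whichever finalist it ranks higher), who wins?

Teal

Round 1 first-place votes: Teal 11, Orange 12, Red 9, Purple 8. Orange and Teal advance.
Runoff: Orange is ranked above Teal on 12 ballots, Teal above Orange on 28.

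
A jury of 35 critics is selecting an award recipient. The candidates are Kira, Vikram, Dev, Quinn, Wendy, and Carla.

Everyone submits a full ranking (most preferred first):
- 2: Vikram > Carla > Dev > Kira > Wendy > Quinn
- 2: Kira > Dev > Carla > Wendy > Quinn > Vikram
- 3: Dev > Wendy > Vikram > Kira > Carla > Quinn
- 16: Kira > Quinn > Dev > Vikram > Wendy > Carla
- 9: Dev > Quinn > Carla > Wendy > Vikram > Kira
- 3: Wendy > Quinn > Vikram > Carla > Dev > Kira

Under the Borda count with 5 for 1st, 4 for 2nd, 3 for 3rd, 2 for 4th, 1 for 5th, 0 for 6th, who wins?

Kira: 2×2 + 2×5 + 3×2 + 16×5 + 9×0 + 3×0 = 100
Vikram: 2×5 + 2×0 + 3×3 + 16×2 + 9×1 + 3×3 = 69
Dev: 2×3 + 2×4 + 3×5 + 16×3 + 9×5 + 3×1 = 125
Quinn: 2×0 + 2×1 + 3×0 + 16×4 + 9×4 + 3×4 = 114
Wendy: 2×1 + 2×2 + 3×4 + 16×1 + 9×2 + 3×5 = 67
Carla: 2×4 + 2×3 + 3×1 + 16×0 + 9×3 + 3×2 = 50

Dev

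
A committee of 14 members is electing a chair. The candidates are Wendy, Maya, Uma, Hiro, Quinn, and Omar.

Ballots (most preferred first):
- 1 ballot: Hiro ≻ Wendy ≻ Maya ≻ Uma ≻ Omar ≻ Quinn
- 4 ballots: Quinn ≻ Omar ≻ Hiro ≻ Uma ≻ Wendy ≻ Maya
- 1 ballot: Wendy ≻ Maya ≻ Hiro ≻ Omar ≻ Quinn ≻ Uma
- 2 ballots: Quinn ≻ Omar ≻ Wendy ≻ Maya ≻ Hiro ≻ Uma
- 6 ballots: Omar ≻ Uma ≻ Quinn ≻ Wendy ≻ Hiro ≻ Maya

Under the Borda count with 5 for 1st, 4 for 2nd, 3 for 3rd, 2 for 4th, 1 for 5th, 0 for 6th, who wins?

Omar

Wendy: 1×4 + 4×1 + 1×5 + 2×3 + 6×2 = 31
Maya: 1×3 + 4×0 + 1×4 + 2×2 + 6×0 = 11
Uma: 1×2 + 4×2 + 1×0 + 2×0 + 6×4 = 34
Hiro: 1×5 + 4×3 + 1×3 + 2×1 + 6×1 = 28
Quinn: 1×0 + 4×5 + 1×1 + 2×5 + 6×3 = 49
Omar: 1×1 + 4×4 + 1×2 + 2×4 + 6×5 = 57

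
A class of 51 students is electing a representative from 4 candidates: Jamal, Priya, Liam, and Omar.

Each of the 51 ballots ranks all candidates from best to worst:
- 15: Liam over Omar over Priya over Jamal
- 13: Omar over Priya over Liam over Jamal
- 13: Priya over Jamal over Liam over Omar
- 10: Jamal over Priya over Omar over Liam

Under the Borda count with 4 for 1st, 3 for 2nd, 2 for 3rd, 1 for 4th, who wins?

Priya

Jamal: 15×1 + 13×1 + 13×3 + 10×4 = 107
Priya: 15×2 + 13×3 + 13×4 + 10×3 = 151
Liam: 15×4 + 13×2 + 13×2 + 10×1 = 122
Omar: 15×3 + 13×4 + 13×1 + 10×2 = 130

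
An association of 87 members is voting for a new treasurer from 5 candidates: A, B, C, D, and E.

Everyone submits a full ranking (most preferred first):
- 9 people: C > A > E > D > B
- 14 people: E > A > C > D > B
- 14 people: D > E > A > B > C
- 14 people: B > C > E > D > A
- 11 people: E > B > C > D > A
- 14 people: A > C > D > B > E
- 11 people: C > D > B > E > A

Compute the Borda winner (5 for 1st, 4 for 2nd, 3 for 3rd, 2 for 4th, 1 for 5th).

C

A: 9×4 + 14×4 + 14×3 + 14×1 + 11×1 + 14×5 + 11×1 = 240
B: 9×1 + 14×1 + 14×2 + 14×5 + 11×4 + 14×2 + 11×3 = 226
C: 9×5 + 14×3 + 14×1 + 14×4 + 11×3 + 14×4 + 11×5 = 301
D: 9×2 + 14×2 + 14×5 + 14×2 + 11×2 + 14×3 + 11×4 = 252
E: 9×3 + 14×5 + 14×4 + 14×3 + 11×5 + 14×1 + 11×2 = 286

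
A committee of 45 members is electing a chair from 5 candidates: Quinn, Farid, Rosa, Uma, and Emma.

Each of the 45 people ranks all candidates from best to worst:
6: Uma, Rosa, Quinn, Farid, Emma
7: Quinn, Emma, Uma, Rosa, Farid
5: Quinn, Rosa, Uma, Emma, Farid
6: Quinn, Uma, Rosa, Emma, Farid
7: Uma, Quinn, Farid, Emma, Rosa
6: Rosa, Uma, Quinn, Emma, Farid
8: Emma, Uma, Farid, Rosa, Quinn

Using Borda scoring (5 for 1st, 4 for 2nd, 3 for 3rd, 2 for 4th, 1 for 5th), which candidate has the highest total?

Quinn: 6×3 + 7×5 + 5×5 + 6×5 + 7×4 + 6×3 + 8×1 = 162
Farid: 6×2 + 7×1 + 5×1 + 6×1 + 7×3 + 6×1 + 8×3 = 81
Rosa: 6×4 + 7×2 + 5×4 + 6×3 + 7×1 + 6×5 + 8×2 = 129
Uma: 6×5 + 7×3 + 5×3 + 6×4 + 7×5 + 6×4 + 8×4 = 181
Emma: 6×1 + 7×4 + 5×2 + 6×2 + 7×2 + 6×2 + 8×5 = 122

Uma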